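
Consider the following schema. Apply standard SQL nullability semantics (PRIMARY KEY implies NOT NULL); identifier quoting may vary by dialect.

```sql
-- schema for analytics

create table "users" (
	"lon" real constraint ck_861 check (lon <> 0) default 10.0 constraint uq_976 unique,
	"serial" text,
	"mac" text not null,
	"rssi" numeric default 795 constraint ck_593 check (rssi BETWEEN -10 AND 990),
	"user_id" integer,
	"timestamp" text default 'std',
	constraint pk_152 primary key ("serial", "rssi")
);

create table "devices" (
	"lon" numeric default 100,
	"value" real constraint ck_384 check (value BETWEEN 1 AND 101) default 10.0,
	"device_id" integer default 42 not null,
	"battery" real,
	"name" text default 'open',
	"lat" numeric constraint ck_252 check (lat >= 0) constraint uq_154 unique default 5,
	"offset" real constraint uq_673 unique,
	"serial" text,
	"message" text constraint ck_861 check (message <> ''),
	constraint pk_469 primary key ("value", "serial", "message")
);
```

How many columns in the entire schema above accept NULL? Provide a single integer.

8

users: 3 nullable (lon, user_id, timestamp — PK (serial, rssi) and explicit NOT NULL columns excluded).
devices: 5 nullable (lon, battery, name, lat, offset — PK (value, serial, message) and explicit NOT NULL columns excluded).
Total: 3 + 5 = 8.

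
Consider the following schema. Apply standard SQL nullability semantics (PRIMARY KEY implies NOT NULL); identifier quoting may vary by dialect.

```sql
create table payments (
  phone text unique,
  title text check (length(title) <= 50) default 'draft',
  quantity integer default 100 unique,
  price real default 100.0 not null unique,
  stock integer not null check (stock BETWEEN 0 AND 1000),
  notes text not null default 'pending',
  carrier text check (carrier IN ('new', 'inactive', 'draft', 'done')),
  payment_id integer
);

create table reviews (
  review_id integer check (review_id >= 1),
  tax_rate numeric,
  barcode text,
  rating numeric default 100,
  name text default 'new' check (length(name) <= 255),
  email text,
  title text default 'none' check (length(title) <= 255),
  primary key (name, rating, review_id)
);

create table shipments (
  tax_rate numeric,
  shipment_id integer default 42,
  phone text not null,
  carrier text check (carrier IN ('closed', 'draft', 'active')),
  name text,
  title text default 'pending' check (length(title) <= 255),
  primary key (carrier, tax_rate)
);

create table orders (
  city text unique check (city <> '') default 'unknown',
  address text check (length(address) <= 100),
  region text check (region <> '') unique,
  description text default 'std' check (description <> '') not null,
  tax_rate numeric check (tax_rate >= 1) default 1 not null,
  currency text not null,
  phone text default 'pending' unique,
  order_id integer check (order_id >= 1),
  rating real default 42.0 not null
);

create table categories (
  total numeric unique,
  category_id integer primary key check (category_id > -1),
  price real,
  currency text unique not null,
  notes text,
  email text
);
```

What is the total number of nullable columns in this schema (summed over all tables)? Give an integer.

payments: 5 nullable (phone, title, quantity, carrier, payment_id — PK none and explicit NOT NULL columns excluded).
reviews: 4 nullable (tax_rate, barcode, email, title — PK (name, rating, review_id) and explicit NOT NULL columns excluded).
shipments: 3 nullable (shipment_id, name, title — PK (carrier, tax_rate) and explicit NOT NULL columns excluded).
orders: 5 nullable (city, address, region, phone, order_id — PK none and explicit NOT NULL columns excluded).
categories: 4 nullable (total, price, notes, email — PK (category_id) and explicit NOT NULL columns excluded).
Total: 5 + 4 + 3 + 5 + 4 = 21.

21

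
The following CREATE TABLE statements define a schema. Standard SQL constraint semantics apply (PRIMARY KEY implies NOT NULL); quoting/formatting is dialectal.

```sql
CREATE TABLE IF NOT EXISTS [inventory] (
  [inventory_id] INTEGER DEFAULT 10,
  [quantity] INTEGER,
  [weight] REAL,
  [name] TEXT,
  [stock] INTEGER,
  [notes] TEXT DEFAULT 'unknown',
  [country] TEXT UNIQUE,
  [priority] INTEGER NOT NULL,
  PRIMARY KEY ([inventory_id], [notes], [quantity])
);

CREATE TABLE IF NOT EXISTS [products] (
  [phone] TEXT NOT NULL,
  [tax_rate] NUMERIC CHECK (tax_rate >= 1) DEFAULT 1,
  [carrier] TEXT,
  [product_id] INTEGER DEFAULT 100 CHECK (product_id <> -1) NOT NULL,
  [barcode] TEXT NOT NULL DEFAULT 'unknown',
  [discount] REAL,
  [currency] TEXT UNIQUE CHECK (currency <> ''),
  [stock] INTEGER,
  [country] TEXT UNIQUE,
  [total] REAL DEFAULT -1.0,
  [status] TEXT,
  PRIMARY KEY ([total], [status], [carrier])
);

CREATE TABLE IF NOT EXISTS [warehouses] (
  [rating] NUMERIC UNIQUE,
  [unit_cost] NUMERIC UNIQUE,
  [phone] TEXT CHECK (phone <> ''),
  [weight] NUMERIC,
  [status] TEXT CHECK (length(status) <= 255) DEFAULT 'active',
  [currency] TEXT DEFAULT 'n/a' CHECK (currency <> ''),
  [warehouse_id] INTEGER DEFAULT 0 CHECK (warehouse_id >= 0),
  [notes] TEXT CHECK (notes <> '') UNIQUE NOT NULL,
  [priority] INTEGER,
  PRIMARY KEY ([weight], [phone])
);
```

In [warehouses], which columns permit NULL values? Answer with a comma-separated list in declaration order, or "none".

rating, unit_cost, status, currency, warehouse_id, priority

- rating: UNIQUE does not imply NOT NULL → nullable.
- unit_cost: UNIQUE does not imply NOT NULL → nullable.
- phone: part of the PRIMARY KEY, which implies NOT NULL → not nullable.
- weight: part of the PRIMARY KEY, which implies NOT NULL → not nullable.
- status: CHECK does not forbid NULL (a CHECK constraint passes when its expression is NULL) → nullable.
- currency: CHECK does not forbid NULL (a CHECK constraint passes when its expression is NULL) → nullable.
- warehouse_id: CHECK does not forbid NULL (a CHECK constraint passes when its expression is NULL) → nullable.
- notes: declared NOT NULL → not nullable.
- priority: no NOT NULL constraint applies → nullable.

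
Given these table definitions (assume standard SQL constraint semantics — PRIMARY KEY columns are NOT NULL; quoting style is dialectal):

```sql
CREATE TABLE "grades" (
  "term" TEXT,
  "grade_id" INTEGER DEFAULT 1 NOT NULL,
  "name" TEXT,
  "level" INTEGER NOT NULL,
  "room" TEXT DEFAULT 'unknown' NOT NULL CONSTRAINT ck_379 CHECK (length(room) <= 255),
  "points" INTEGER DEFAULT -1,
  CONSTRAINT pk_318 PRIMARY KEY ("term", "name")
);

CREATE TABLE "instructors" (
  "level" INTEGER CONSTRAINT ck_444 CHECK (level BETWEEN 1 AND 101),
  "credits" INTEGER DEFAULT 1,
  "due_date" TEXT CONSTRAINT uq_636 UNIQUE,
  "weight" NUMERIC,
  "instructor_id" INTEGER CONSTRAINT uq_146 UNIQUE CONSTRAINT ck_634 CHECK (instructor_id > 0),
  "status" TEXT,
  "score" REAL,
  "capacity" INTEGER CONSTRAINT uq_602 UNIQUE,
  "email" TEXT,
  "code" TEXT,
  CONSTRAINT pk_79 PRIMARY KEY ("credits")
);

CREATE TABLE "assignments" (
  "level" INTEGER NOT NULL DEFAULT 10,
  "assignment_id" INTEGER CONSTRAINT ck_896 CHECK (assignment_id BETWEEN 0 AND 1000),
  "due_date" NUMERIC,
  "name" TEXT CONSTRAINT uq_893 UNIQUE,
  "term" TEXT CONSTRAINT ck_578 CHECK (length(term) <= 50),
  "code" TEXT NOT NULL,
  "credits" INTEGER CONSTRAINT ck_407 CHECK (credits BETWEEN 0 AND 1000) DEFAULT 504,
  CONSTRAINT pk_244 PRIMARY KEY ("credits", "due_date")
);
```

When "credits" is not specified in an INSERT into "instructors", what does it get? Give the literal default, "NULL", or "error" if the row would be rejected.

credits has an explicit DEFAULT 1.
When the column is omitted from an INSERT, that default is used.

1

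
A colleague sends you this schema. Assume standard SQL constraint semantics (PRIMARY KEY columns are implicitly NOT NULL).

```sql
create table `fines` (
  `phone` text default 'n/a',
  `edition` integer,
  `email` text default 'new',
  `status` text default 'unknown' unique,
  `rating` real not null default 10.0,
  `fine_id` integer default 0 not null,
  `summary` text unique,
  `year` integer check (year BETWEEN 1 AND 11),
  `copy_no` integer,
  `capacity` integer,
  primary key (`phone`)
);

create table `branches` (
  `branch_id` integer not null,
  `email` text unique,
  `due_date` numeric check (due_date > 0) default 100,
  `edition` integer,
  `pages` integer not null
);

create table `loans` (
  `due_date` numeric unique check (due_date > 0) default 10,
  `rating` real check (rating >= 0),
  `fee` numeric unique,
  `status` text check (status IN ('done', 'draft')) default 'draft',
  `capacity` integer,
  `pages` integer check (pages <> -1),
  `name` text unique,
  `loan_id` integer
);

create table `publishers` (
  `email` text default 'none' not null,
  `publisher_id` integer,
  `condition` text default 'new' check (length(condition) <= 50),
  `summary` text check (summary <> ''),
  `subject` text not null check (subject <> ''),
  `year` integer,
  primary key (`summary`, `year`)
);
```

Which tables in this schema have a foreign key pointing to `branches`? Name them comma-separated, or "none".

No REFERENCES clause anywhere in the schema names branches.

none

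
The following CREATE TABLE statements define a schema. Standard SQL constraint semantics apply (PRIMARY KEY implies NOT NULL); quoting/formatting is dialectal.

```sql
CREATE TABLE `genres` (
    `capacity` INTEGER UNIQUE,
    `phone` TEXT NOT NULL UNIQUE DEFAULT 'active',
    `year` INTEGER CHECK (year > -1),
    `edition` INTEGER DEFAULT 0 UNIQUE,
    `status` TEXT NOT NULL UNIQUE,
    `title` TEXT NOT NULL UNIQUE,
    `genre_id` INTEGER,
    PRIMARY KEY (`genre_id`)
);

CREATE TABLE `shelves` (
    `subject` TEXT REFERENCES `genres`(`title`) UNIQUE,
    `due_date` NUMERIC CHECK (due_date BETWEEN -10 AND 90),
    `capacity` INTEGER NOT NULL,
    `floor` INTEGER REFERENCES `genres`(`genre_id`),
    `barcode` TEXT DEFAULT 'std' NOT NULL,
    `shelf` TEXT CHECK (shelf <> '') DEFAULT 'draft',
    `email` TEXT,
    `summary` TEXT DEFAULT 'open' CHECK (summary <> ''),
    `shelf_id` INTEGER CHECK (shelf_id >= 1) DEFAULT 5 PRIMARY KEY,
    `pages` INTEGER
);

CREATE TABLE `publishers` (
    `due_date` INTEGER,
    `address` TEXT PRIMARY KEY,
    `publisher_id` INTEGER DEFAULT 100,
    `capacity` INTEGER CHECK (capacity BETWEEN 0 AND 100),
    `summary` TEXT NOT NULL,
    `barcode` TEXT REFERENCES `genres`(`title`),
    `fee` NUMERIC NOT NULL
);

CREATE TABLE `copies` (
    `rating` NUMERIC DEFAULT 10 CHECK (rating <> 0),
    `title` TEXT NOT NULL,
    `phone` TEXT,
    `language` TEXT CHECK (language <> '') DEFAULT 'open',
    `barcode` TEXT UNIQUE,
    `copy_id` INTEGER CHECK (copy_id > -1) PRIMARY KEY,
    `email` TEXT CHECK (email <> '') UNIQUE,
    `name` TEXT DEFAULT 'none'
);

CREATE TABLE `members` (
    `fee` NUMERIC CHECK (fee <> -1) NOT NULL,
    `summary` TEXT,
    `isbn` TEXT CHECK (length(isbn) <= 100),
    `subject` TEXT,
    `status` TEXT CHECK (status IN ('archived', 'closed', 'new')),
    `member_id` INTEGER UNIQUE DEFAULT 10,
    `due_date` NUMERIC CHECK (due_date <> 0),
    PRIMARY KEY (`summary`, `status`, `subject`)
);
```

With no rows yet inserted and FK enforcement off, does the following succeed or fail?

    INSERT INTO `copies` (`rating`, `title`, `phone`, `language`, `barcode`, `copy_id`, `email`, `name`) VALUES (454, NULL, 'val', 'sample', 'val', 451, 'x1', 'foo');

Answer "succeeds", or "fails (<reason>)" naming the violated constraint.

title is explicitly set to NULL, but title is declared NOT NULL.

fails (NOT NULL on title)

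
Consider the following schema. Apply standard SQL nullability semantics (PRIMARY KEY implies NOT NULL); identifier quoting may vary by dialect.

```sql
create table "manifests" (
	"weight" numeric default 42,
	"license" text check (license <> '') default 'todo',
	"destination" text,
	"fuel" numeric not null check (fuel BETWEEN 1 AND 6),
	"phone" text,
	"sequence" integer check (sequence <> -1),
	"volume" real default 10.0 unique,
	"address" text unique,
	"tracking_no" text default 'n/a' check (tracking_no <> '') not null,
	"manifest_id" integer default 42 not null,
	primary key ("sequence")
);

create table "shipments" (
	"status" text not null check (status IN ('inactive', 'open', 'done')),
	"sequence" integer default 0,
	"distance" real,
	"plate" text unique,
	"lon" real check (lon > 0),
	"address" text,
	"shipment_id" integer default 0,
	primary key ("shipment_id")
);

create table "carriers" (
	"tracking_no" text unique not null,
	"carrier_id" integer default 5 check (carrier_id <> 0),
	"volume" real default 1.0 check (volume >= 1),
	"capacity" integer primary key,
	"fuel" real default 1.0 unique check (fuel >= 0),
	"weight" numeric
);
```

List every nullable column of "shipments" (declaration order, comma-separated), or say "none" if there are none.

- status: declared NOT NULL → not nullable.
- sequence: DEFAULT only fills an omitted column; an explicit NULL is still allowed → nullable.
- distance: no NOT NULL constraint applies → nullable.
- plate: UNIQUE does not imply NOT NULL → nullable.
- lon: CHECK does not forbid NULL (a CHECK constraint passes when its expression is NULL) → nullable.
- address: no NOT NULL constraint applies → nullable.
- shipment_id: part of the PRIMARY KEY, which implies NOT NULL → not nullable.

sequence, distance, plate, lon, address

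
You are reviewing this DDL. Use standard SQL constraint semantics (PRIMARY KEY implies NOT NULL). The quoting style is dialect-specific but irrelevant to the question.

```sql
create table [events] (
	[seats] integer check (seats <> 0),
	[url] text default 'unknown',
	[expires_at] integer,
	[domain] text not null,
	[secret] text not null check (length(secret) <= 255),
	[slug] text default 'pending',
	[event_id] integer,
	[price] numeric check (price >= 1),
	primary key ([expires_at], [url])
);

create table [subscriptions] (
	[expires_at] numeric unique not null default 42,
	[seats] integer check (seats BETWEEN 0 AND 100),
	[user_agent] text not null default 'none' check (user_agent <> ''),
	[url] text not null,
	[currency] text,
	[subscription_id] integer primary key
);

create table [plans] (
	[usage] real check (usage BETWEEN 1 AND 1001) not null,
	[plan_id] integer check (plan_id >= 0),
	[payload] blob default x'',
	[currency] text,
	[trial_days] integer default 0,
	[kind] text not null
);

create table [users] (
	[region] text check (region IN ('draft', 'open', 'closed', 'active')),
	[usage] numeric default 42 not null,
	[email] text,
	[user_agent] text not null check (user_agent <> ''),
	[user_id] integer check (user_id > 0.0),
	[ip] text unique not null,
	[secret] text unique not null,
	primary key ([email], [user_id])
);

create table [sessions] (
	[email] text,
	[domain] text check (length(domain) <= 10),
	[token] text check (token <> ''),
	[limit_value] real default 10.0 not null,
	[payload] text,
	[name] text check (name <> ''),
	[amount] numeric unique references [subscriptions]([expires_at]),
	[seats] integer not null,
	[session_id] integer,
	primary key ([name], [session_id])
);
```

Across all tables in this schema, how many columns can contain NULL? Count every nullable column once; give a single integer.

16

events: 4 nullable (seats, slug, event_id, price — PK (expires_at, url) and explicit NOT NULL columns excluded).
subscriptions: 2 nullable (seats, currency — PK (subscription_id) and explicit NOT NULL columns excluded).
plans: 4 nullable (plan_id, payload, currency, trial_days — PK none and explicit NOT NULL columns excluded).
users: 1 nullable (region — PK (email, user_id) and explicit NOT NULL columns excluded).
sessions: 5 nullable (email, domain, token, payload, amount — PK (name, session_id) and explicit NOT NULL columns excluded).
Total: 4 + 2 + 4 + 1 + 5 = 16.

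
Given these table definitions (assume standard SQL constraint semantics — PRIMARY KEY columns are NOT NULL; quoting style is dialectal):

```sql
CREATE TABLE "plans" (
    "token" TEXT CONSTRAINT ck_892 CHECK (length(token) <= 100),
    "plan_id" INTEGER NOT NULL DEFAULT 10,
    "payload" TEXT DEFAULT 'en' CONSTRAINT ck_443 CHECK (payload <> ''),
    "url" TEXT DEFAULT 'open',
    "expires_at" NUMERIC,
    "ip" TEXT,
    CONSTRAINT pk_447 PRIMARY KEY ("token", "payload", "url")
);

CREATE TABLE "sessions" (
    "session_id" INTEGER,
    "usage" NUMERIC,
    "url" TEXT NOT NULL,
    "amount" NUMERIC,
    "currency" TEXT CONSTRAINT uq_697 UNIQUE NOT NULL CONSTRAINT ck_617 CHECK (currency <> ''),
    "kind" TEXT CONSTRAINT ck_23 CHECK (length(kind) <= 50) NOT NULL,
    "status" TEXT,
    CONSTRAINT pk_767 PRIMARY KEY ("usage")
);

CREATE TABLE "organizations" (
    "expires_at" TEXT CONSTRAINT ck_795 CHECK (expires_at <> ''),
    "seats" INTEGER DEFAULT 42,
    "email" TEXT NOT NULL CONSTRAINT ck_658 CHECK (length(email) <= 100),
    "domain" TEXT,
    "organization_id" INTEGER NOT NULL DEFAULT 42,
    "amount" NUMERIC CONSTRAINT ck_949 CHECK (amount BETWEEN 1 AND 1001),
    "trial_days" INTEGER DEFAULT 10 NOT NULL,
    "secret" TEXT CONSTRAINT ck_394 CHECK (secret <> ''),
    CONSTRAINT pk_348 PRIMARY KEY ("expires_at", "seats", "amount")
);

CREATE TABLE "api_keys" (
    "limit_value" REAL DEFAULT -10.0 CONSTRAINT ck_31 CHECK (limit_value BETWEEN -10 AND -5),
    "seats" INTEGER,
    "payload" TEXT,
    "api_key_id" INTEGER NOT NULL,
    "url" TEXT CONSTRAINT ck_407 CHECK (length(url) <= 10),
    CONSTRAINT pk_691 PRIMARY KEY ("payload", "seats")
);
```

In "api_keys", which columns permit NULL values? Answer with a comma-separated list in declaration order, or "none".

limit_value, url

- limit_value: CHECK does not forbid NULL (a CHECK constraint passes when its expression is NULL) → nullable.
- seats: part of the PRIMARY KEY, which implies NOT NULL → not nullable.
- payload: part of the PRIMARY KEY, which implies NOT NULL → not nullable.
- api_key_id: declared NOT NULL → not nullable.
- url: CHECK does not forbid NULL (a CHECK constraint passes when its expression is NULL) → nullable.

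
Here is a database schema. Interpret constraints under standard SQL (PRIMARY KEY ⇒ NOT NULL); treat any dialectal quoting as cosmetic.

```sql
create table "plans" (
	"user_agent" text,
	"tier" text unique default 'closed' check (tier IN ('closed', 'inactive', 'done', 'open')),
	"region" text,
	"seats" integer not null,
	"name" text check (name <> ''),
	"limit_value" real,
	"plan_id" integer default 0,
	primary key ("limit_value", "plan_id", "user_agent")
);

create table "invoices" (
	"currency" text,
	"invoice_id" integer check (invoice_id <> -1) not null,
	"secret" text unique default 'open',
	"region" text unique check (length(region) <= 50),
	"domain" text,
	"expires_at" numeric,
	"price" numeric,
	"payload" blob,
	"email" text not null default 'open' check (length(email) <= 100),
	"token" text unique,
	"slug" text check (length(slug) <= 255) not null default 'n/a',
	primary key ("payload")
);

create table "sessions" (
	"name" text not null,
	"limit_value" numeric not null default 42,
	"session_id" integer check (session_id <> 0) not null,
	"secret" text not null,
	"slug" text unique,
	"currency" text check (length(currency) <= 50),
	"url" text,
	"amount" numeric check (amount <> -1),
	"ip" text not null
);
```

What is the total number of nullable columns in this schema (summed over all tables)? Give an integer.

plans: 3 nullable (tier, region, name — PK (limit_value, plan_id, user_agent) and explicit NOT NULL columns excluded).
invoices: 7 nullable (currency, secret, region, domain, expires_at, price, token — PK (payload) and explicit NOT NULL columns excluded).
sessions: 4 nullable (slug, currency, url, amount — PK none and explicit NOT NULL columns excluded).
Total: 3 + 7 + 4 = 14.

14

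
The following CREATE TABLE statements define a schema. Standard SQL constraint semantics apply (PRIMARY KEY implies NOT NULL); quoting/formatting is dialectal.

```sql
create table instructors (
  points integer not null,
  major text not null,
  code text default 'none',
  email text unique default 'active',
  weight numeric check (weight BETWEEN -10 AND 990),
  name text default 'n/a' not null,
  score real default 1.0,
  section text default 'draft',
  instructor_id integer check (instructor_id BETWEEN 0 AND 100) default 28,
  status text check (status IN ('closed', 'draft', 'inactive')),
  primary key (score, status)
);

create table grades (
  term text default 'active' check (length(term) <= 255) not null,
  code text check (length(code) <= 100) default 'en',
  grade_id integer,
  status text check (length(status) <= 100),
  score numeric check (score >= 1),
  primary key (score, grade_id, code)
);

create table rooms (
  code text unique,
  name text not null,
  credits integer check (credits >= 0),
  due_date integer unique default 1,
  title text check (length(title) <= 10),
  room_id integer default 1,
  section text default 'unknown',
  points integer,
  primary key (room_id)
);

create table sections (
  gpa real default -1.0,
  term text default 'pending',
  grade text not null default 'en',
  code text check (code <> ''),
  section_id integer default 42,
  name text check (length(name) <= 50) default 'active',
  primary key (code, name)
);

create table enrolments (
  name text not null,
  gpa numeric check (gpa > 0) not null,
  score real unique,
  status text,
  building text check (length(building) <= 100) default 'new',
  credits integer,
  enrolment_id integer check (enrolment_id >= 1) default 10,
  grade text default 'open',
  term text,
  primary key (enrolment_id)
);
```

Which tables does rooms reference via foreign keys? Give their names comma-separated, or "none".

No column in rooms has a REFERENCES clause.

none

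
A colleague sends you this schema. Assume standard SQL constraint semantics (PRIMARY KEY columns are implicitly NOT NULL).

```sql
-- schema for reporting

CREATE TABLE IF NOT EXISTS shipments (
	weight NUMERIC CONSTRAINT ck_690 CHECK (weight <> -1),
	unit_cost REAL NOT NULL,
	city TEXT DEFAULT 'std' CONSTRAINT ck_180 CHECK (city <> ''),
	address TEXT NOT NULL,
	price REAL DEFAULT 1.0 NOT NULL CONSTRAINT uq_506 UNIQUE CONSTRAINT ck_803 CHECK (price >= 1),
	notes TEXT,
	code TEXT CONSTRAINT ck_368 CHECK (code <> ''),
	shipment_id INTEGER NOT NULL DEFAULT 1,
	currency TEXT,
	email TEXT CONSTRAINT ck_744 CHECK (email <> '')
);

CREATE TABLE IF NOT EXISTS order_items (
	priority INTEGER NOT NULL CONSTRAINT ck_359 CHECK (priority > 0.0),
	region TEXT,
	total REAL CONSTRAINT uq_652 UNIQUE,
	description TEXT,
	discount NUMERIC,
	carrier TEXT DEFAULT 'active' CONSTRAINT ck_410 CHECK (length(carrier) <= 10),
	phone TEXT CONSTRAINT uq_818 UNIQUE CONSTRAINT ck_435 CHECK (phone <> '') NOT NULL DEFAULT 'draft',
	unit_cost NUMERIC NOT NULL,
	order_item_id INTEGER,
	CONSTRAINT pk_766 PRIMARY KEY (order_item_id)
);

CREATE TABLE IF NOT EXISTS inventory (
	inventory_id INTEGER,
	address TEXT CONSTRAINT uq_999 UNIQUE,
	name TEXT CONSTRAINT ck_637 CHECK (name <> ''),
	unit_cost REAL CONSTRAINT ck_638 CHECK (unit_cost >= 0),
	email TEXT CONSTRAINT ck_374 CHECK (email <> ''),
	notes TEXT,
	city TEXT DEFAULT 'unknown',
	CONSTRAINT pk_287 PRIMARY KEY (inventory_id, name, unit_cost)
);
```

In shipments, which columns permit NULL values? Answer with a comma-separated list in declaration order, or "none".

- weight: CHECK does not forbid NULL (a CHECK constraint passes when its expression is NULL) → nullable.
- unit_cost: declared NOT NULL → not nullable.
- city: CHECK does not forbid NULL (a CHECK constraint passes when its expression is NULL) → nullable.
- address: declared NOT NULL → not nullable.
- price: declared NOT NULL → not nullable.
- notes: no NOT NULL constraint applies → nullable.
- code: CHECK does not forbid NULL (a CHECK constraint passes when its expression is NULL) → nullable.
- shipment_id: declared NOT NULL → not nullable.
- currency: no NOT NULL constraint applies → nullable.
- email: CHECK does not forbid NULL (a CHECK constraint passes when its expression is NULL) → nullable.

weight, city, notes, code, currency, email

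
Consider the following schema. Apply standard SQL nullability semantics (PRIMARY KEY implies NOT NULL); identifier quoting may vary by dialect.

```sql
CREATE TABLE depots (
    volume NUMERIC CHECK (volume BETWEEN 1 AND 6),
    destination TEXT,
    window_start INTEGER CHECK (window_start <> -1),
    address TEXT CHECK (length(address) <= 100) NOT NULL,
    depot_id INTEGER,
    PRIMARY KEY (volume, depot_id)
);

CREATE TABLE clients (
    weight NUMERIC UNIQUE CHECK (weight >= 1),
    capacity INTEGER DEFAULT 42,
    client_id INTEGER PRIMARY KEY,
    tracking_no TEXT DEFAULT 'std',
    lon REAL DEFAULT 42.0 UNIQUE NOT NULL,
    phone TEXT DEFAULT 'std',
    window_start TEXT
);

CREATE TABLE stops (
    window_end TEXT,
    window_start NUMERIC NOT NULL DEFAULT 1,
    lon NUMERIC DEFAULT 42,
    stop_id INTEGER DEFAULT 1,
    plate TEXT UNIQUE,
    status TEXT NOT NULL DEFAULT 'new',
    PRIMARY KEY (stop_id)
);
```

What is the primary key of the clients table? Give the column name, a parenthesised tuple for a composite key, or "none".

client_id

client_id is declared PRIMARY KEY inline on the column.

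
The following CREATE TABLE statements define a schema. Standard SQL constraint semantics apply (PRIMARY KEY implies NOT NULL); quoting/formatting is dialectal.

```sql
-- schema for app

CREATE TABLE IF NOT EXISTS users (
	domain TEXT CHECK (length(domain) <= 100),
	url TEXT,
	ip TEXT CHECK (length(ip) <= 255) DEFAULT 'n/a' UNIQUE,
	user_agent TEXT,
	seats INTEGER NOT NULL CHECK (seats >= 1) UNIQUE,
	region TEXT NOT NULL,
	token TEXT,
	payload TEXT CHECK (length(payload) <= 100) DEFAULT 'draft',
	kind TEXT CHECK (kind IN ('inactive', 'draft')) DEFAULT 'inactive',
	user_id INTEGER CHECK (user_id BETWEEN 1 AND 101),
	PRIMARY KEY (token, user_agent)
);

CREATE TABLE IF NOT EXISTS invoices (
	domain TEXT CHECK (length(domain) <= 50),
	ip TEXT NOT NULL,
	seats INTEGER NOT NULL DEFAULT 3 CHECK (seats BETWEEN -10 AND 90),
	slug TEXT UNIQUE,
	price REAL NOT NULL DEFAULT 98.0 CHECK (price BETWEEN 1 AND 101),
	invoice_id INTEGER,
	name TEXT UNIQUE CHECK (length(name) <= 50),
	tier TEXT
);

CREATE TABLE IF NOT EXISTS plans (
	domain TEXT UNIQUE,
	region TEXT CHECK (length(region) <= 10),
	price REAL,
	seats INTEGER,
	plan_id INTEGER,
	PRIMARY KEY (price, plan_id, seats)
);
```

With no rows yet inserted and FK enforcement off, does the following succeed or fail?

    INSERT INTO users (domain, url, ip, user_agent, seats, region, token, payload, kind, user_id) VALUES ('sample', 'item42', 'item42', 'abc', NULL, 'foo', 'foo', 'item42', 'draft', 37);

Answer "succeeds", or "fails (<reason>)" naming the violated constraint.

fails (NOT NULL on seats)

seats is explicitly set to NULL, but seats is declared NOT NULL.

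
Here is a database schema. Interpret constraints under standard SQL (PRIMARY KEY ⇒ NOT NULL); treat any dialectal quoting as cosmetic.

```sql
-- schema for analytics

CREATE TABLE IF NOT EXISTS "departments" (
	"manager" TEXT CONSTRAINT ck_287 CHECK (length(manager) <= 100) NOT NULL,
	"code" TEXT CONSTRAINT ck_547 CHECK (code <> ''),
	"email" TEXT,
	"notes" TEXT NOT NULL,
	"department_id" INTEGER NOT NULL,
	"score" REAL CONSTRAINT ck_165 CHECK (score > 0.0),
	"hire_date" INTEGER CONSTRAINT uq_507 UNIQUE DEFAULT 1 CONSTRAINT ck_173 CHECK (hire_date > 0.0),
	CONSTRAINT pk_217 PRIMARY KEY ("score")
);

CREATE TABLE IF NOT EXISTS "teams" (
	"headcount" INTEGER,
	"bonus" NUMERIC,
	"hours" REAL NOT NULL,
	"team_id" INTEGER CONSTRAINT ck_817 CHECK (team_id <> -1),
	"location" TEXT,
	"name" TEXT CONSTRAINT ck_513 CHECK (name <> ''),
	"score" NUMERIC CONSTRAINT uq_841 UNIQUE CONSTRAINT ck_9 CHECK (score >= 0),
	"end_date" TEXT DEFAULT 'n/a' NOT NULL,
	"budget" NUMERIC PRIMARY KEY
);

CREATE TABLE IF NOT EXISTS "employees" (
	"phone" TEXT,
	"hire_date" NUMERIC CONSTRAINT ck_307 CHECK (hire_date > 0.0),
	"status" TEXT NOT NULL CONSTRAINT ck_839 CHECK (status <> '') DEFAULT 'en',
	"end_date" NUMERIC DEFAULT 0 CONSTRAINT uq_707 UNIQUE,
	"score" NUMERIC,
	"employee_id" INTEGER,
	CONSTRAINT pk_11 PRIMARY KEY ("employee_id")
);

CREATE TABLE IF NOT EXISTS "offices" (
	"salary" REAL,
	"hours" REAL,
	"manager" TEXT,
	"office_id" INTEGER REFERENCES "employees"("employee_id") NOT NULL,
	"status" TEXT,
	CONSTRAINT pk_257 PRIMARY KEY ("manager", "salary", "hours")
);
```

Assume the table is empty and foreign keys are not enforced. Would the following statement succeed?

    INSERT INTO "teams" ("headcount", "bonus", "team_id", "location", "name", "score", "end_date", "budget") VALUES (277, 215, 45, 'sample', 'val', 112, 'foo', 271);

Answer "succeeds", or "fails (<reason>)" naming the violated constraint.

fails (NOT NULL on hours)

hours is omitted from the column list and has no DEFAULT, so it would receive NULL.
But hours is declared NOT NULL.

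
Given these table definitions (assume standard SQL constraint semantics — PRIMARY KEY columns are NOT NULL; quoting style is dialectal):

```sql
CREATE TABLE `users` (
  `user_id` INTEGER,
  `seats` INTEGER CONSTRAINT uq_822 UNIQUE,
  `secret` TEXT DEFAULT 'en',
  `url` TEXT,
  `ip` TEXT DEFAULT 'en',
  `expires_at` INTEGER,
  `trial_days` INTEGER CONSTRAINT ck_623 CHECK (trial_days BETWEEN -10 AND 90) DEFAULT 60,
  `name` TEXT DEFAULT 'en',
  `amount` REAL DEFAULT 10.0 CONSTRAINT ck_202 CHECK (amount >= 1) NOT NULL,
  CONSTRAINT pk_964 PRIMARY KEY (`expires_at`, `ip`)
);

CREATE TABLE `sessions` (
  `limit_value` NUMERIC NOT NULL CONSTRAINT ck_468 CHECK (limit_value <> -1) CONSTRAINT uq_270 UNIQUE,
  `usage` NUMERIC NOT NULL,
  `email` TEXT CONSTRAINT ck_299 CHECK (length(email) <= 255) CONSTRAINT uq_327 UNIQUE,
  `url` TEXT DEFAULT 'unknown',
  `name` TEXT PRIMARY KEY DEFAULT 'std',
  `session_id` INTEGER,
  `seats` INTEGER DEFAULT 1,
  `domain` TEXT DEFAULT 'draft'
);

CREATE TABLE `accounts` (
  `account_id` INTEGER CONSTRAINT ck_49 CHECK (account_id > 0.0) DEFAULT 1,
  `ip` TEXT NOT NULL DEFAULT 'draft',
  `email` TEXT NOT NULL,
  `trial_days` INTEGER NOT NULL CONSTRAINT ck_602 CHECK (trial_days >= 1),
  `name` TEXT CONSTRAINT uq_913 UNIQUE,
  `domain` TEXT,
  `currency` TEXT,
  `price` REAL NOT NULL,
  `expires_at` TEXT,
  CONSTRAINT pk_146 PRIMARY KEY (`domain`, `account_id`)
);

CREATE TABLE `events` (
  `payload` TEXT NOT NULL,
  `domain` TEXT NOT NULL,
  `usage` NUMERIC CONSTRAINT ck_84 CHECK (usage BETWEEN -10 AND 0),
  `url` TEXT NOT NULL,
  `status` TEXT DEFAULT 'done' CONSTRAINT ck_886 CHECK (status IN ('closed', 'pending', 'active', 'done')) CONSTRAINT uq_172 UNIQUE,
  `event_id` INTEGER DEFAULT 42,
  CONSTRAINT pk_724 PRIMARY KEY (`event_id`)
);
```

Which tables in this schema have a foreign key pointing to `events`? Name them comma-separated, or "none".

none

No REFERENCES clause anywhere in the schema names events.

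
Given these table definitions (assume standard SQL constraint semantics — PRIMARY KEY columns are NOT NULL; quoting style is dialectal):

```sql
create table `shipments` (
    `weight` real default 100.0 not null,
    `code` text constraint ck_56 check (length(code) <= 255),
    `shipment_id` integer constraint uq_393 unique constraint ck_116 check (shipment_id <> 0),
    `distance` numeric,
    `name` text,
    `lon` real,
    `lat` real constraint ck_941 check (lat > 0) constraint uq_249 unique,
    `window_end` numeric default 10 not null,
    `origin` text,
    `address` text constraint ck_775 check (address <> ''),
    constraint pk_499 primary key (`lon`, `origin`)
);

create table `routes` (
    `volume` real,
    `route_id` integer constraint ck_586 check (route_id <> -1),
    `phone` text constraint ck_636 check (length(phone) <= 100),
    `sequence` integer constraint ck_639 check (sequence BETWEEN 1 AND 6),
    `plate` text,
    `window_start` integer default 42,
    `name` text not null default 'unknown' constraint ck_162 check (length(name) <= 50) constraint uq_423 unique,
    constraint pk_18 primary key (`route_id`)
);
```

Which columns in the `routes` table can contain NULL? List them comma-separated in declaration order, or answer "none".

volume, phone, sequence, plate, window_start

- volume: no NOT NULL constraint applies → nullable.
- route_id: part of the PRIMARY KEY, which implies NOT NULL → not nullable.
- phone: CHECK does not forbid NULL (a CHECK constraint passes when its expression is NULL) → nullable.
- sequence: CHECK does not forbid NULL (a CHECK constraint passes when its expression is NULL) → nullable.
- plate: no NOT NULL constraint applies → nullable.
- window_start: DEFAULT only fills an omitted column; an explicit NULL is still allowed → nullable.
- name: declared NOT NULL → not nullable.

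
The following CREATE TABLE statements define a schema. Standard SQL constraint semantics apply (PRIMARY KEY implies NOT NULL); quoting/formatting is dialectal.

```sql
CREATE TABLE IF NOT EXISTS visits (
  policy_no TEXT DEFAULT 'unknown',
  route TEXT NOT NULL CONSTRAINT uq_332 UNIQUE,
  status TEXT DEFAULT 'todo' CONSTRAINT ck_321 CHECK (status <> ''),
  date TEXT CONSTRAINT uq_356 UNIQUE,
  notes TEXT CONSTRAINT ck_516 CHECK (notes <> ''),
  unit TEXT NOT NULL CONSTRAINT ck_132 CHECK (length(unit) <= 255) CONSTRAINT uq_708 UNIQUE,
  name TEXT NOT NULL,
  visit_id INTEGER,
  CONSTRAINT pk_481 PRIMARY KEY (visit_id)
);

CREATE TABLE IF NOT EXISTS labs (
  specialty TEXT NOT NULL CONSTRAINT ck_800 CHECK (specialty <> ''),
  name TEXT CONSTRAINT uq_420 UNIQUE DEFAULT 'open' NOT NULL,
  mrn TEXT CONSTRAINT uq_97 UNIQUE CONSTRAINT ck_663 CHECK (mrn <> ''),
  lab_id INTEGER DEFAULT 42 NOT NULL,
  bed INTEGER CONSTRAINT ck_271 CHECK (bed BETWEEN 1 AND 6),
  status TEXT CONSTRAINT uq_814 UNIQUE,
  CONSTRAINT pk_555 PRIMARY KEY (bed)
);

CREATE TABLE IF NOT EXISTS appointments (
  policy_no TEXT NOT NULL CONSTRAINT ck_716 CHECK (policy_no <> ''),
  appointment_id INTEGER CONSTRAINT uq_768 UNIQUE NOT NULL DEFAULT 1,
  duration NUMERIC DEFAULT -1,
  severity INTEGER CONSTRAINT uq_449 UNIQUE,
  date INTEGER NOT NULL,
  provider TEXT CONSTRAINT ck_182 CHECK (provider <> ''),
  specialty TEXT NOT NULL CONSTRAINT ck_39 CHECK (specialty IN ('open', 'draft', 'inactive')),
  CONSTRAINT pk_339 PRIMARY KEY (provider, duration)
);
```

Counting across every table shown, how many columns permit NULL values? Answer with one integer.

7

visits: 4 nullable (policy_no, status, date, notes — PK (visit_id) and explicit NOT NULL columns excluded).
labs: 2 nullable (mrn, status — PK (bed) and explicit NOT NULL columns excluded).
appointments: 1 nullable (severity — PK (provider, duration) and explicit NOT NULL columns excluded).
Total: 4 + 2 + 1 = 7.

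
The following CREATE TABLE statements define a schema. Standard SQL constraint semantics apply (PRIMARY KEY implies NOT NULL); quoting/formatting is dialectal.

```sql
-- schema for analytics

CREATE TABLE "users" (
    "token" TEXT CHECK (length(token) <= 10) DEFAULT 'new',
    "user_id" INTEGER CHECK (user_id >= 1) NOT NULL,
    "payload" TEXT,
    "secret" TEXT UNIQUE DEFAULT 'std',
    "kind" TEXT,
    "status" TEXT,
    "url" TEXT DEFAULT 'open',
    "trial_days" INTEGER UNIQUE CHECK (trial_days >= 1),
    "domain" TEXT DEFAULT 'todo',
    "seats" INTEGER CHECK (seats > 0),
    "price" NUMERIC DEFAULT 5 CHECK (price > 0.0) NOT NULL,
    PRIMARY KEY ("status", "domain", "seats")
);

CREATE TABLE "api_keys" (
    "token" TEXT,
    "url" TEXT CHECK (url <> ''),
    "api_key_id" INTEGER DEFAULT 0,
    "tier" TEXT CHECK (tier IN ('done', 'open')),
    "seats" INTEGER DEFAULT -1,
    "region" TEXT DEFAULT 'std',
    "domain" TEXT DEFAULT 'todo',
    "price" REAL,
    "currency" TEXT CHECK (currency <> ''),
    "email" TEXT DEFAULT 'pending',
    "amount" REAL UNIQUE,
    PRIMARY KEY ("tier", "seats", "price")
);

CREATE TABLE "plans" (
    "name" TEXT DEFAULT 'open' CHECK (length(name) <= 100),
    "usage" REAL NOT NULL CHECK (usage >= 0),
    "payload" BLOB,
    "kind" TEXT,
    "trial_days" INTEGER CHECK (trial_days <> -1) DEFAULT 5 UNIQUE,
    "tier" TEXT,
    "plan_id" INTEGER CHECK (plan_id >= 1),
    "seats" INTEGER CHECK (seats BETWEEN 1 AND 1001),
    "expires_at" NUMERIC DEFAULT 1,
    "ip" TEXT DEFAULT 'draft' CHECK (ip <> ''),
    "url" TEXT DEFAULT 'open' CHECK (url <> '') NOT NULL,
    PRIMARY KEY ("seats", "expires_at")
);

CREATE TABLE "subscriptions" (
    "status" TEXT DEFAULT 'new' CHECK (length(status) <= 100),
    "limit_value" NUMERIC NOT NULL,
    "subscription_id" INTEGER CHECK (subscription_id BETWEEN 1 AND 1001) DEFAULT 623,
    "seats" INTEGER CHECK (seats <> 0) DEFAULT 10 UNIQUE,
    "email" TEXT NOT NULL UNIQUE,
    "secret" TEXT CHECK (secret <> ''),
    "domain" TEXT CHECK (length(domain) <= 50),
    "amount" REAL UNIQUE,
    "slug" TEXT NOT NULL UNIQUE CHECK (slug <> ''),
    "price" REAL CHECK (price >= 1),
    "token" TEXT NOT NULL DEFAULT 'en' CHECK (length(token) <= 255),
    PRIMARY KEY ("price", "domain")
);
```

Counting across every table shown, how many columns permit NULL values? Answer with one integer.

26

users: 6 nullable (token, payload, secret, kind, url, trial_days — PK (status, domain, seats) and explicit NOT NULL columns excluded).
api_keys: 8 nullable (token, url, api_key_id, region, domain, currency, email, amount — PK (tier, seats, price) and explicit NOT NULL columns excluded).
plans: 7 nullable (name, payload, kind, trial_days, tier, plan_id, ip — PK (seats, expires_at) and explicit NOT NULL columns excluded).
subscriptions: 5 nullable (status, subscription_id, seats, secret, amount — PK (price, domain) and explicit NOT NULL columns excluded).
Total: 6 + 8 + 7 + 5 = 26.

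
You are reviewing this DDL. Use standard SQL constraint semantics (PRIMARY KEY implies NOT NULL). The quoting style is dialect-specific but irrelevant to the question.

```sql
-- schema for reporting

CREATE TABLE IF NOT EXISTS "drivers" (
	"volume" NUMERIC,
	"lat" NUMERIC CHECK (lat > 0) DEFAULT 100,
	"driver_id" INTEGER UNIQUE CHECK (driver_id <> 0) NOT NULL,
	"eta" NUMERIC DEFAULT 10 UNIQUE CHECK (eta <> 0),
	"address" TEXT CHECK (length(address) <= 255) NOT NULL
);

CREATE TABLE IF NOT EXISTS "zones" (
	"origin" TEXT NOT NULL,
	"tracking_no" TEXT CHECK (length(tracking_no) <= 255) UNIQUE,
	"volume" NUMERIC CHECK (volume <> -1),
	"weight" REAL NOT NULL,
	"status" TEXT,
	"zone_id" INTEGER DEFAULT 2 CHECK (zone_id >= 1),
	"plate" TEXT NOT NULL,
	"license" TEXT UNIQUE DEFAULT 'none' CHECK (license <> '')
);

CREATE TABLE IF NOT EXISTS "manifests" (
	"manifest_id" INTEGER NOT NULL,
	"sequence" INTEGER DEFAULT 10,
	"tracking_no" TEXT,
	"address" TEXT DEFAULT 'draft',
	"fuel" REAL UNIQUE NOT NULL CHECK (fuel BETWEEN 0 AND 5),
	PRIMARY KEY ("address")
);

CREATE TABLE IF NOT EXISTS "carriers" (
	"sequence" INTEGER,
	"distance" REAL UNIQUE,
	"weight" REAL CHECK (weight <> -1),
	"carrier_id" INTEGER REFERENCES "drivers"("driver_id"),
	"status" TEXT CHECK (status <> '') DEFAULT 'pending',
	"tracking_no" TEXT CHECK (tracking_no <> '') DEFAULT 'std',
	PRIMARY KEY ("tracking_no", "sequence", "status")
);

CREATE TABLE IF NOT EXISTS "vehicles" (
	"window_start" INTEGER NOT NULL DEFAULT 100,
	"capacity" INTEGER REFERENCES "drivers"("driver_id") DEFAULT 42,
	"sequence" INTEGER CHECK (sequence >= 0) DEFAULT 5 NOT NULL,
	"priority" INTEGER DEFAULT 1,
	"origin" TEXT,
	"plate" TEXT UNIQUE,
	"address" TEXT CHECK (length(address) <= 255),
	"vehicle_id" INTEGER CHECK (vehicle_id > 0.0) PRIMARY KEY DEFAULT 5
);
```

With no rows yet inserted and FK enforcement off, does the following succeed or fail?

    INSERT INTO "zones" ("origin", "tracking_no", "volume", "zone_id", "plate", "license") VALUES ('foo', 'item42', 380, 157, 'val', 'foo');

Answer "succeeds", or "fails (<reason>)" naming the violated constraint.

weight is omitted from the column list and has no DEFAULT, so it would receive NULL.
But weight is declared NOT NULL.

fails (NOT NULL on weight)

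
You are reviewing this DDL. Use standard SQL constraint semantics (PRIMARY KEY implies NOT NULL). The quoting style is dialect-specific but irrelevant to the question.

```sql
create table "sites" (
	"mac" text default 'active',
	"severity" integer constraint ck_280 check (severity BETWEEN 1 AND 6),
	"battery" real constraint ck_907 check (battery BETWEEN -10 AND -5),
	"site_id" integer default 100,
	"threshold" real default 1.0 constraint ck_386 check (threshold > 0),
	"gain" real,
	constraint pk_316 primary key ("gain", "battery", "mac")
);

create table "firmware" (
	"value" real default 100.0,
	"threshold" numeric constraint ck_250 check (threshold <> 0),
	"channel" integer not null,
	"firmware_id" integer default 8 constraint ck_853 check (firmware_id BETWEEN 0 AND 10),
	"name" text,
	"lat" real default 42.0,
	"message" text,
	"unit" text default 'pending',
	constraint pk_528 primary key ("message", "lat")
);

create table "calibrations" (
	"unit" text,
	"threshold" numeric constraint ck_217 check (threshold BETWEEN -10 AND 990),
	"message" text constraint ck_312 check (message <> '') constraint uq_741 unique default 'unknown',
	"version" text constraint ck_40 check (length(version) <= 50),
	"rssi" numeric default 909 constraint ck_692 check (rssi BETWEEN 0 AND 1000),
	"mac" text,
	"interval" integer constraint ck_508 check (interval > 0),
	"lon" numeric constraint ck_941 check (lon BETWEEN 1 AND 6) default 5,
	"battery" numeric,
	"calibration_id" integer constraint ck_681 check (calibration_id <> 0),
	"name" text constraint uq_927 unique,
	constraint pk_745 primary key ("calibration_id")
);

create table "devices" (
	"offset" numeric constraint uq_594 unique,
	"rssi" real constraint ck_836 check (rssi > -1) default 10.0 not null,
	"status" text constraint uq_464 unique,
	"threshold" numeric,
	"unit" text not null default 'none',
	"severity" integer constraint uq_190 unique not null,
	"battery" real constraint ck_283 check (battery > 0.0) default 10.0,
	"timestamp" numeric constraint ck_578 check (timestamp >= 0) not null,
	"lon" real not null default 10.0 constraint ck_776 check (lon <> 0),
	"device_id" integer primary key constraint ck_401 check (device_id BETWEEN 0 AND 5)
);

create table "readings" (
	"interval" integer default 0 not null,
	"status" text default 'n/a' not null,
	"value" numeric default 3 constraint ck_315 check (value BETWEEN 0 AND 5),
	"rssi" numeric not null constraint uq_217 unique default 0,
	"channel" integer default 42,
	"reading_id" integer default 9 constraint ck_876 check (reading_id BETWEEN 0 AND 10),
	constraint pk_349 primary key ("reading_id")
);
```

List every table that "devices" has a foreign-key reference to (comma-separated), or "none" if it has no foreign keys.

No column in devices has a REFERENCES clause.

none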